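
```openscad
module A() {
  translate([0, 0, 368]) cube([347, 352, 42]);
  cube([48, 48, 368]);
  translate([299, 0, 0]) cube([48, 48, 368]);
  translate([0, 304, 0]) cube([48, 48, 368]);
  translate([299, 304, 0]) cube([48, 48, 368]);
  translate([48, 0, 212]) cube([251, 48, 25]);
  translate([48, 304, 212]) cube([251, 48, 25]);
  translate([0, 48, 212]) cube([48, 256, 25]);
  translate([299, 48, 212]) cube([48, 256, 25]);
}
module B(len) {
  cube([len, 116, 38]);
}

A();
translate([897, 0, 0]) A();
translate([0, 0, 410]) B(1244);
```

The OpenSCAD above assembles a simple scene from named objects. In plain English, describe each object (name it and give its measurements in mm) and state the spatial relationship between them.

A is a four-legged stool. The seat is a 347×352×42 mm slab whose top surface is at z = 410 mm; four square legs, each 48×48 mm in cross-section, run from the floor (z = 0) to the underside of the seat, each flush with a corner of the seat. Four stretchers, 48 mm wide and 25 mm tall, connect adjacent legs with their undersides at z = 212 mm, each running between the inner faces of the legs it joins and aligned with the legs' outer faces on the other axis.

B is a rectangular beam 1244 mm long (x), 116 mm deep (y), 38 mm thick (z).

The beam spans the tops of two stools placed 550 mm apart, resting at z = 410 mm.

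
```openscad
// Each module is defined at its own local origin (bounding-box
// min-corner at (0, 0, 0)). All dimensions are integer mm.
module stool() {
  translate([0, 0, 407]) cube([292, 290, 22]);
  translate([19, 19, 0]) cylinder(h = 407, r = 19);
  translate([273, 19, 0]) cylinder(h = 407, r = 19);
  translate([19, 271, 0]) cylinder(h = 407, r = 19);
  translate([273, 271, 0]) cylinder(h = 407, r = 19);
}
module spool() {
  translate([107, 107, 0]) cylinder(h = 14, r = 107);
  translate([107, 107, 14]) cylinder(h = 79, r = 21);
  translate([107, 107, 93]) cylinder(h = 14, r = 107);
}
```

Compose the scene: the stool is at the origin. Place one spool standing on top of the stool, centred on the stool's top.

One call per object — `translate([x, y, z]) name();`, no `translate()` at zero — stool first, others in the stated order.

stool();
translate([39, 38, 429]) spool();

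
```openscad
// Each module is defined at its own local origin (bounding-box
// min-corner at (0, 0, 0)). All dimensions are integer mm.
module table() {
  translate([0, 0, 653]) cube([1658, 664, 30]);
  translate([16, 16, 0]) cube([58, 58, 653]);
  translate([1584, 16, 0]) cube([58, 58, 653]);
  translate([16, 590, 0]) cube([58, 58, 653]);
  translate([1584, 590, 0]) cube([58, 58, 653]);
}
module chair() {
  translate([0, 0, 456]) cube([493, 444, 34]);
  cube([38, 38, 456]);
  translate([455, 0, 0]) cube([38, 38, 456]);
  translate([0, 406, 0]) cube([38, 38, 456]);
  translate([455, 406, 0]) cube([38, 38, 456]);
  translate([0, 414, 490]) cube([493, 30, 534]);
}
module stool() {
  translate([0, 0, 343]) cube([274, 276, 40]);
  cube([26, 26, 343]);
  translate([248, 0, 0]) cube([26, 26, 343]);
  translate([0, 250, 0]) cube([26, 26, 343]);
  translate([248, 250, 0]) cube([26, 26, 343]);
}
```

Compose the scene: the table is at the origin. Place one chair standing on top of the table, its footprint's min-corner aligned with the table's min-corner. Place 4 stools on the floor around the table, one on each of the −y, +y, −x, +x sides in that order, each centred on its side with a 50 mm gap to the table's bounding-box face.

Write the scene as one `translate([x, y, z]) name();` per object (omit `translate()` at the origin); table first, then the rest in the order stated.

table();
translate([0, 0, 683]) chair();
translate([692, -326, 0]) stool();
translate([692, 714, 0]) stool();
translate([-324, 194, 0]) stool();
translate([1708, 194, 0]) stool();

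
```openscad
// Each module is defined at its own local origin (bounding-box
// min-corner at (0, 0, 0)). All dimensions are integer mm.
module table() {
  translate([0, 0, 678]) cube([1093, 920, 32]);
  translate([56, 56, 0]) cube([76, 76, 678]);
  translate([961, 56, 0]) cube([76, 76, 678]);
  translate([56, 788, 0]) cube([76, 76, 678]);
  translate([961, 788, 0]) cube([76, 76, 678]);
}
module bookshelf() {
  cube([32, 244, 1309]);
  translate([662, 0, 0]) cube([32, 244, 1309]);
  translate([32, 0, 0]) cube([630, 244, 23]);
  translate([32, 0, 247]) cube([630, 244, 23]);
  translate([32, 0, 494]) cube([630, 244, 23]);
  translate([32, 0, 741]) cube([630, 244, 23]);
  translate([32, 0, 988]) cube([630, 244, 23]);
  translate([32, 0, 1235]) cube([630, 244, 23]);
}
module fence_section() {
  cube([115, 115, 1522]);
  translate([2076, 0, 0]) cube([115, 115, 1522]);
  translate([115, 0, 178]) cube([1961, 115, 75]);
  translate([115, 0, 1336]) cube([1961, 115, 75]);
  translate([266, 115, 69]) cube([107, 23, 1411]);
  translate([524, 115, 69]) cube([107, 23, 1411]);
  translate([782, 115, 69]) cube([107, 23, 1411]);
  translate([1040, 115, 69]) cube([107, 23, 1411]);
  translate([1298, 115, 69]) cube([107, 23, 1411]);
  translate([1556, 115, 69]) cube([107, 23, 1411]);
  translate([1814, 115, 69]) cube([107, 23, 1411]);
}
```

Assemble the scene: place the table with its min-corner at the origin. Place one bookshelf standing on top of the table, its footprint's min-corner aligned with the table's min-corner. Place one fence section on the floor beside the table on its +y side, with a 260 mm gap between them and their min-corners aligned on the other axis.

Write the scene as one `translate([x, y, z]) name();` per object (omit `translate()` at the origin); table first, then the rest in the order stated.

table();
translate([0, 0, 710]) bookshelf();
translate([0, 1180, 0]) fence_section();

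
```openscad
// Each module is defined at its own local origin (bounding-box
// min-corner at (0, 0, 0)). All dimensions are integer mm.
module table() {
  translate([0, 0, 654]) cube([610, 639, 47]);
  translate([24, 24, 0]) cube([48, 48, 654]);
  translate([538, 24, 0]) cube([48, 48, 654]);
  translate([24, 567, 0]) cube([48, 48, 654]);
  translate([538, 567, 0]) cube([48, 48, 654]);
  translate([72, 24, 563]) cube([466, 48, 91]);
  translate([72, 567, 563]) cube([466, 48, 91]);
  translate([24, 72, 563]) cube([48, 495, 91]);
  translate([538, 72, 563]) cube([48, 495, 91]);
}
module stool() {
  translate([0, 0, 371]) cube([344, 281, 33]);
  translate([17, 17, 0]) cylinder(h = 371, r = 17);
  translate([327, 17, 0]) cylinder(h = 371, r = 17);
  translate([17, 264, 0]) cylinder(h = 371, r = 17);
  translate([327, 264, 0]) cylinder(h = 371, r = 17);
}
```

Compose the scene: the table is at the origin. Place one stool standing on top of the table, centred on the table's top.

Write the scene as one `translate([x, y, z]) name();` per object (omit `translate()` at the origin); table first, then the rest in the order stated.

table();
translate([133, 179, 701]) stool();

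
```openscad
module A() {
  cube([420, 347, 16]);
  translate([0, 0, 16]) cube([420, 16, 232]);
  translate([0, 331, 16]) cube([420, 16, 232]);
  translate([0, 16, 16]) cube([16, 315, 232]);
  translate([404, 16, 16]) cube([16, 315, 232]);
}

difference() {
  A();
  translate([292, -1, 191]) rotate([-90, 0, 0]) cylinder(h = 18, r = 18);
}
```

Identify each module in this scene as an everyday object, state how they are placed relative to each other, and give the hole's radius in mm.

The subtracted cylinder has r = 18 mm.

A is an open box. The open box has a circular hole through its front wall. The hole's radius is 18 mm.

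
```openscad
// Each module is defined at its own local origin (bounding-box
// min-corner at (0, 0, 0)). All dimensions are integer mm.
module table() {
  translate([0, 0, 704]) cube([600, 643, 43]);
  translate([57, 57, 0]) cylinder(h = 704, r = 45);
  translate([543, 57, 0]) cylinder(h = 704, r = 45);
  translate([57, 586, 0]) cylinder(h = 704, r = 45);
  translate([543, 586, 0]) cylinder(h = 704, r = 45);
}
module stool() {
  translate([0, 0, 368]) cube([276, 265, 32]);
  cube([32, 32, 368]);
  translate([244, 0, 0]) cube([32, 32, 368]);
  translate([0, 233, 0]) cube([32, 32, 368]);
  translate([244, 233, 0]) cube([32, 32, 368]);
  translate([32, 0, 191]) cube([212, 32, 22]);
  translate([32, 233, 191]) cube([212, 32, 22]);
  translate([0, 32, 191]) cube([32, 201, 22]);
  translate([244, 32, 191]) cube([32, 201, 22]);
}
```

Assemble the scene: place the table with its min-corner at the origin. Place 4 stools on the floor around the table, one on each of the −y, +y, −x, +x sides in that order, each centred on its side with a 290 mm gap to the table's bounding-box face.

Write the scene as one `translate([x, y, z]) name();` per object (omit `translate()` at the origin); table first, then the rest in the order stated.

table();
translate([162, -555, 0]) stool();
translate([162, 933, 0]) stool();
translate([-566, 189, 0]) stool();
translate([890, 189, 0]) stool();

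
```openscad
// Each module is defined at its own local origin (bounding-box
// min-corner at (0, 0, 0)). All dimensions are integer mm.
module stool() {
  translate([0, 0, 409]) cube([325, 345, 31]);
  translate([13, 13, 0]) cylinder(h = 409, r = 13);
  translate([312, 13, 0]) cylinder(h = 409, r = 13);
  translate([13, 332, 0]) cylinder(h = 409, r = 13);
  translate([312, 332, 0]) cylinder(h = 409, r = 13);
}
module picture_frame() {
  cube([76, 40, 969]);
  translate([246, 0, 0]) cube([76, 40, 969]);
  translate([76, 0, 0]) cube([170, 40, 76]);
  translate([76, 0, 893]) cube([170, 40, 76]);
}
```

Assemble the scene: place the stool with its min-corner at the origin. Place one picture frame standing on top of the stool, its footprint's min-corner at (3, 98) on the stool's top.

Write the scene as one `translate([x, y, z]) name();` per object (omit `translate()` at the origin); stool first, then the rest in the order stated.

stool();
translate([3, 98, 440]) picture_frame();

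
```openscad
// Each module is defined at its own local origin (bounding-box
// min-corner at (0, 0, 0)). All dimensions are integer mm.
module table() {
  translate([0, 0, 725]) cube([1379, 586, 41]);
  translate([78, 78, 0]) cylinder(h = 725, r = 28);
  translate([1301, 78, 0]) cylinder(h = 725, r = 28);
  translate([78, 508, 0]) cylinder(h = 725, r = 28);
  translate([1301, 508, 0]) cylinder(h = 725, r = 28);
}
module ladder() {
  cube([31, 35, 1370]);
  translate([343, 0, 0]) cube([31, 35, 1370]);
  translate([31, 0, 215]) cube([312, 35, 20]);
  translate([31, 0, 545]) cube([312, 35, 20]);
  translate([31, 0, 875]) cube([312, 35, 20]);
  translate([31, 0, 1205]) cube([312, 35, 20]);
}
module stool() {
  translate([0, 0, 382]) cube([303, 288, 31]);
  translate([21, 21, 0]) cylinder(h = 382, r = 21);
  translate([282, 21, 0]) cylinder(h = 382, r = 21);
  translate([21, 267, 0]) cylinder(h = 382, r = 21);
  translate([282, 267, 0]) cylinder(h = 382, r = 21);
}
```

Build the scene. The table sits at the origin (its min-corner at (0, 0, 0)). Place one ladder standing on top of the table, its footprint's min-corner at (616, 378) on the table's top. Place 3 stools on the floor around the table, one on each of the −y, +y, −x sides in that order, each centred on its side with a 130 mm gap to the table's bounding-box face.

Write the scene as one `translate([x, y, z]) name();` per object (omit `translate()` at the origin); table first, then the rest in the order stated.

table();
translate([616, 378, 766]) ladder();
translate([538, -418, 0]) stool();
translate([538, 716, 0]) stool();
translate([-433, 149, 0]) stool();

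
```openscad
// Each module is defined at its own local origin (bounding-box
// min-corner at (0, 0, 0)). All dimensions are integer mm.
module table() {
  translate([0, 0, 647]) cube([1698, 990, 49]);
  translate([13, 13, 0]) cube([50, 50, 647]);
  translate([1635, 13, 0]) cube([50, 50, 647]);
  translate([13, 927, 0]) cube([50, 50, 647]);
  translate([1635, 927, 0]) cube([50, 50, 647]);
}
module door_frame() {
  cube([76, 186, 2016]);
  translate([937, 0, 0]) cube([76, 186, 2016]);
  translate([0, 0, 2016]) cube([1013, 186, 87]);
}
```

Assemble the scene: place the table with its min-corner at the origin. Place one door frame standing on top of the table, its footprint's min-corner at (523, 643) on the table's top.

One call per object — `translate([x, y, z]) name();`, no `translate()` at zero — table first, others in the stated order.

table();
translate([523, 643, 696]) door_frame();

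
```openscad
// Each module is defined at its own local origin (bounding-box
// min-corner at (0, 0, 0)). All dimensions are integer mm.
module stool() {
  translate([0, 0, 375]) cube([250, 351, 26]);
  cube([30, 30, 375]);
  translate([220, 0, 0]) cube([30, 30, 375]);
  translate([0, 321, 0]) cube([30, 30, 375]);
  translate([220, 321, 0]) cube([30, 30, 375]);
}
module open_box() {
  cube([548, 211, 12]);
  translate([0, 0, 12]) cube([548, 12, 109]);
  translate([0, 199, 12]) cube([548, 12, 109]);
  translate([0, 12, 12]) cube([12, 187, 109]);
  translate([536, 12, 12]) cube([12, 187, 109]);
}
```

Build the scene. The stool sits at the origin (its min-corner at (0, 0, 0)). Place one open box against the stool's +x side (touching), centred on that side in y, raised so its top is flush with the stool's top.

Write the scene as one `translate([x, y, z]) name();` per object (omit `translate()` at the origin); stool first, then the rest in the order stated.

stool();
translate([250, 70, 280]) open_box();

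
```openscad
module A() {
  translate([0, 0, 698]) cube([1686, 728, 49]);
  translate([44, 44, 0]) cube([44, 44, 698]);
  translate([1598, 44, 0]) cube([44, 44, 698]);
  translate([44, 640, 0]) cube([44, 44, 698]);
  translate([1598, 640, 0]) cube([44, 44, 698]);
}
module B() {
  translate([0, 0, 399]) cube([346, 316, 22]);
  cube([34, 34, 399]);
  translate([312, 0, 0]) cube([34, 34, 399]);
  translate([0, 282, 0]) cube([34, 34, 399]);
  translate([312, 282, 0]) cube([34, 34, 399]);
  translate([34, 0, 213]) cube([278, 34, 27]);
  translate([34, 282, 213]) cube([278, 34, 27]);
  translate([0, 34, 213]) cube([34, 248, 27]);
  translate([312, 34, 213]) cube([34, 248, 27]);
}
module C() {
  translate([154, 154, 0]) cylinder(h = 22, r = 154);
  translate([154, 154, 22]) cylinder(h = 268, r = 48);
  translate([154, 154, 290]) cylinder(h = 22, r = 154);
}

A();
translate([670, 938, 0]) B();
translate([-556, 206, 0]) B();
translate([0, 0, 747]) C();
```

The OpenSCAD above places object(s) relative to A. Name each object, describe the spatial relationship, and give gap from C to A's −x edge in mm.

A is a table. B is a stool. C is a spool. Two stools sit around the table at the +y, −x sides. The spool is on top of the table. The gap from the spool to the table's −x edge is 0 mm.

The spool's min-x is at 0; the table's min-x is 0; gap = 0 mm.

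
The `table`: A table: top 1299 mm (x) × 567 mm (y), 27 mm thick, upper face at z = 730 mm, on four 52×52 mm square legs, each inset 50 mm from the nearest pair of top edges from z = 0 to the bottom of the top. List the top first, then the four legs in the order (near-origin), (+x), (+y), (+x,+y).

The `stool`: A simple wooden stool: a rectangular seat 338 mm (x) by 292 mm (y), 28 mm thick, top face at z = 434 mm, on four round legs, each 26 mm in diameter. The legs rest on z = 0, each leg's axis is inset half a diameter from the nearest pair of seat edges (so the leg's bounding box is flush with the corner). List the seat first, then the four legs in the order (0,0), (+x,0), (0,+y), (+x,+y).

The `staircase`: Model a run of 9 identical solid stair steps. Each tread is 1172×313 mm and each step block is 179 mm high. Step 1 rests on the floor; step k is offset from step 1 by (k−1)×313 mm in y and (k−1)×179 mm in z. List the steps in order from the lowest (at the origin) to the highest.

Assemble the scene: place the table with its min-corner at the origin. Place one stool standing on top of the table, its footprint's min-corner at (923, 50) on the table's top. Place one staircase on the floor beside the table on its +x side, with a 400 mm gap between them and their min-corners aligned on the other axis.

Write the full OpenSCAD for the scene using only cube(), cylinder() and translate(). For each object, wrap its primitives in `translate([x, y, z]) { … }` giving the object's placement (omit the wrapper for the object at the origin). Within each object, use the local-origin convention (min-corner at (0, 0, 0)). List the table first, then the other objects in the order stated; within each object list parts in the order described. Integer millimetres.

translate([0, 0, 703]) cube([1299, 567, 27]);
translate([50, 50, 0]) cube([52, 52, 703]);
translate([1197, 50, 0]) cube([52, 52, 703]);
translate([50, 465, 0]) cube([52, 52, 703]);
translate([1197, 465, 0]) cube([52, 52, 703]);
translate([923, 50, 730]) {
  translate([0, 0, 406]) cube([338, 292, 28]);
  translate([13, 13, 0]) cylinder(h = 406, r = 13);
  translate([325, 13, 0]) cylinder(h = 406, r = 13);
  translate([13, 279, 0]) cylinder(h = 406, r = 13);
  translate([325, 279, 0]) cylinder(h = 406, r = 13);
}
translate([1699, 0, 0]) {
  cube([1172, 313, 179]);
  translate([0, 313, 179]) cube([1172, 313, 179]);
  translate([0, 626, 358]) cube([1172, 313, 179]);
  translate([0, 939, 537]) cube([1172, 313, 179]);
  translate([0, 1252, 716]) cube([1172, 313, 179]);
  translate([0, 1565, 895]) cube([1172, 313, 179]);
  translate([0, 1878, 1074]) cube([1172, 313, 179]);
  translate([0, 2191, 1253]) cube([1172, 313, 179]);
  translate([0, 2504, 1432]) cube([1172, 313, 179]);
}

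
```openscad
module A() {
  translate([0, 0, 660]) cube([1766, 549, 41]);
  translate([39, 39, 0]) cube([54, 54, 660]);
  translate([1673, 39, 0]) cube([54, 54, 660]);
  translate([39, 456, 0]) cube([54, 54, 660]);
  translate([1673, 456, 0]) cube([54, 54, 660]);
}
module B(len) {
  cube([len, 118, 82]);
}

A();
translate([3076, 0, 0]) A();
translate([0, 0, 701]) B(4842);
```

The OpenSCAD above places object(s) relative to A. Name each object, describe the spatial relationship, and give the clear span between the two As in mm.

Second table starts at x = 3076; first ends at x = 1766; clear span = 3076 − 1766 = 1310 mm.

A is a table. B is a beam. A beam spans the tops of two tables. The clear span between the two tables is 1310 mm.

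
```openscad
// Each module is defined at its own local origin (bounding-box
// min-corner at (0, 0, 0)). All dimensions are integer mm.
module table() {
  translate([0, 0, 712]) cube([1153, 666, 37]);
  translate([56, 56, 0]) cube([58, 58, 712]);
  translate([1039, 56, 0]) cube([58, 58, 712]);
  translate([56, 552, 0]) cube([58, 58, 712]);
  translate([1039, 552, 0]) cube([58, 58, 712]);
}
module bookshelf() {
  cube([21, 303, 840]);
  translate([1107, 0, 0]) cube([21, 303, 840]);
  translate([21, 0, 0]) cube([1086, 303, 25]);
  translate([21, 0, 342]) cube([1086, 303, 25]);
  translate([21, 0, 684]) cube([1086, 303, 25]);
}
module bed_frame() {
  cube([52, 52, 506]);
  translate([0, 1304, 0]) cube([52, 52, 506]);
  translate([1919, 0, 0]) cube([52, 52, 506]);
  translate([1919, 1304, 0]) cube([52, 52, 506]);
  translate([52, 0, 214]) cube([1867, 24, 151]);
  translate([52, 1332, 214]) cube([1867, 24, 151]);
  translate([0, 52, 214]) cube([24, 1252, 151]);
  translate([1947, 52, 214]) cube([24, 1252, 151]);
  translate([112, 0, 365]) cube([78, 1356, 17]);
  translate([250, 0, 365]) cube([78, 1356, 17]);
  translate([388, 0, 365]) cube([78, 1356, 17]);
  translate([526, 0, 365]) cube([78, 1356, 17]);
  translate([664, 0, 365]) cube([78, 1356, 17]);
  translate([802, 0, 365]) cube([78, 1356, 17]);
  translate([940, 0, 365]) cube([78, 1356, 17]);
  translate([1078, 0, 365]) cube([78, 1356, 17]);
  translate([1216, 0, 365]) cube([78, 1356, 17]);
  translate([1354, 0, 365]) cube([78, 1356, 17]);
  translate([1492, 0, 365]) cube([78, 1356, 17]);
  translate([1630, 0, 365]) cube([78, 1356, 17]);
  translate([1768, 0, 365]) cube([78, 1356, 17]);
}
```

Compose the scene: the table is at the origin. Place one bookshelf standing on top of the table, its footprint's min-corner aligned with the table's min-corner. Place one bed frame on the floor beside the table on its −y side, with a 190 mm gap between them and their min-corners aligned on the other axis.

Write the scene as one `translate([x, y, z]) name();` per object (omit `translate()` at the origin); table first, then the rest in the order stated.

table();
translate([0, 0, 749]) bookshelf();
translate([0, -1546, 0]) bed_frame();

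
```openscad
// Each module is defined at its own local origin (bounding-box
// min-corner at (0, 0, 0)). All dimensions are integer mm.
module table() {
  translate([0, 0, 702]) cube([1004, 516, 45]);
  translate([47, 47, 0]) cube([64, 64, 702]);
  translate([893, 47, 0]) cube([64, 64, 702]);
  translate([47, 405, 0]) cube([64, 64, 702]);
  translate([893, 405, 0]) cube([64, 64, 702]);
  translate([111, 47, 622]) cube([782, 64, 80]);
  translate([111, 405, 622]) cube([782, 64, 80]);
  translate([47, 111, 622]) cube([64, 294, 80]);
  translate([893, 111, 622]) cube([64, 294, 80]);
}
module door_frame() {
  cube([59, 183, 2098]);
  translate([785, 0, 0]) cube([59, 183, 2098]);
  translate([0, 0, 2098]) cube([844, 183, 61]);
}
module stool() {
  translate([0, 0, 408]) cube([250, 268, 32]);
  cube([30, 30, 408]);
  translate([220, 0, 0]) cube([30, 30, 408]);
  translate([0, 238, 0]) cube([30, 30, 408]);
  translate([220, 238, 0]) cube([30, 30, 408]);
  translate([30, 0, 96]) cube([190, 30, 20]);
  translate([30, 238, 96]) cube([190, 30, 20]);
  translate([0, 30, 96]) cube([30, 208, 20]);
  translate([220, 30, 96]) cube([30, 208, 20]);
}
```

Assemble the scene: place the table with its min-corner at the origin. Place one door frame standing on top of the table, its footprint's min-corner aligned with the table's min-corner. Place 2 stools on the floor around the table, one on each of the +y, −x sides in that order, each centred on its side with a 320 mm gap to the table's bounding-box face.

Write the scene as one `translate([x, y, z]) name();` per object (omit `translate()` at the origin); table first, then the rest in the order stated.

table();
translate([0, 0, 747]) door_frame();
translate([377, 836, 0]) stool();
translate([-570, 124, 0]) stool();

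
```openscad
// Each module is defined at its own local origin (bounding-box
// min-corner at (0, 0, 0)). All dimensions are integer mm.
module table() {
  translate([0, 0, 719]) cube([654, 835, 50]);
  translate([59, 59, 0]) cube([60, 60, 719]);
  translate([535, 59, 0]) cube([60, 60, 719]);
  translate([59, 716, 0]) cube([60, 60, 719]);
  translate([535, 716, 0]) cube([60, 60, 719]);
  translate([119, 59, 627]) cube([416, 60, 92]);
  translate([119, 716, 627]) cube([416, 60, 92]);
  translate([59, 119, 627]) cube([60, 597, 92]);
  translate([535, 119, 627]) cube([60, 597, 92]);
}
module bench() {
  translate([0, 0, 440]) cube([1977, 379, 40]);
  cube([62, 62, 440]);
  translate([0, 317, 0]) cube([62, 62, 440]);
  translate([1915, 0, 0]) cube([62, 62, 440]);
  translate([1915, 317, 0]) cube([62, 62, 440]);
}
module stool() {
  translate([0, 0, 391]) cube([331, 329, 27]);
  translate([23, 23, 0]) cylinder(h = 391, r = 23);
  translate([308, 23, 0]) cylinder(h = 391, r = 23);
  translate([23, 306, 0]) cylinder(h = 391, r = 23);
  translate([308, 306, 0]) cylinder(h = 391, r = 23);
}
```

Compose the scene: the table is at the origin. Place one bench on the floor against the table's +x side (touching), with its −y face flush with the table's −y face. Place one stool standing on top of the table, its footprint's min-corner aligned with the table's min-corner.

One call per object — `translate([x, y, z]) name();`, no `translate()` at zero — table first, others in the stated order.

table();
translate([654, 0, 0]) bench();
translate([0, 0, 769]) stool();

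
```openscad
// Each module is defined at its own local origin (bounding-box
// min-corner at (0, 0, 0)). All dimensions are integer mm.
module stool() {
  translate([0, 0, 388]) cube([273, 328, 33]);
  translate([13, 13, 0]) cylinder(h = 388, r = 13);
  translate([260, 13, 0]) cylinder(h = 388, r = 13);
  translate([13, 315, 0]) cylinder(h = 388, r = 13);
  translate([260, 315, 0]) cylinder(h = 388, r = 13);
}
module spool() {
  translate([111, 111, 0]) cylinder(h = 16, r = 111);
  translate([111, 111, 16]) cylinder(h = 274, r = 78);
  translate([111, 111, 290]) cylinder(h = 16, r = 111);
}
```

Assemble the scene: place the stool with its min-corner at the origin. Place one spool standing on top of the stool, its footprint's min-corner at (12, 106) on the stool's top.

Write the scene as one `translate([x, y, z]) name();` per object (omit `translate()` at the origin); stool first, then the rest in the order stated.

stool();
translate([12, 106, 421]) spool();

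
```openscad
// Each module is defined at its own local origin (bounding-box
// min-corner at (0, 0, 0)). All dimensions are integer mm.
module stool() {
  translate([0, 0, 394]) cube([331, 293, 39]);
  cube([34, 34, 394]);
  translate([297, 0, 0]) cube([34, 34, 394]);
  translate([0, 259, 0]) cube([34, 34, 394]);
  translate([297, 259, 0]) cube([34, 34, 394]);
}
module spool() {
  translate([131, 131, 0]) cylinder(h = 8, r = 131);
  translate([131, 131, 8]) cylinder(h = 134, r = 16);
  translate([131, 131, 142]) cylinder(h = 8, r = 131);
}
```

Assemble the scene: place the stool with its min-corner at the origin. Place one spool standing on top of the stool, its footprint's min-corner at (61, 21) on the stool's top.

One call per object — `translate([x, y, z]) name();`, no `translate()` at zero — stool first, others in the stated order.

stool();
translate([61, 21, 433]) spool();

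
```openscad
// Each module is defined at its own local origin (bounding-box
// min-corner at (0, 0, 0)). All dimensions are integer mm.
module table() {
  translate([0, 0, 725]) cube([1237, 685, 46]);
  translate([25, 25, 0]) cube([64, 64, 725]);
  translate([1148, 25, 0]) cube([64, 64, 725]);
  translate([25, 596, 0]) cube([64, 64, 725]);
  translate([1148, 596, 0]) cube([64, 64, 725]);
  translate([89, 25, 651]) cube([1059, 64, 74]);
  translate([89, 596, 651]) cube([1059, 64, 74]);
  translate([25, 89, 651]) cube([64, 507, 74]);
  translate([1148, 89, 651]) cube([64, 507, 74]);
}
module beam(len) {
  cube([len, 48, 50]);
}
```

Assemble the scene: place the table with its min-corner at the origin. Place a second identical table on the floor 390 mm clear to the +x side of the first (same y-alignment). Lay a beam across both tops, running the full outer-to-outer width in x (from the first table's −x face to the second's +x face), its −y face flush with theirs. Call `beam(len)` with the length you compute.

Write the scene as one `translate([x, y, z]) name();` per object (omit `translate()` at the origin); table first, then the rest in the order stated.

table();
translate([1627, 0, 0]) table();
translate([0, 0, 771]) beam(2864);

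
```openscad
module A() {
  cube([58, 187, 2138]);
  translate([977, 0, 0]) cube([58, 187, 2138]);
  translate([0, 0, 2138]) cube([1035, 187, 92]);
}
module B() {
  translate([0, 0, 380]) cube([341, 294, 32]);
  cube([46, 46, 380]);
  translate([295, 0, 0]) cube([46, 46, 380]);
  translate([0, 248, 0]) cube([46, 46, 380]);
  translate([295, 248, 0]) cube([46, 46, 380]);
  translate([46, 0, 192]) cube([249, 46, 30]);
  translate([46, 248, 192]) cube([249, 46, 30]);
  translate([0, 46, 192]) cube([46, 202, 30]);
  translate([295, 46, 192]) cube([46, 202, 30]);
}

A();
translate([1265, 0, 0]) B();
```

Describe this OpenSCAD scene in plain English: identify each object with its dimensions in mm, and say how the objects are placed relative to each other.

A is a rectangular door frame: two vertical jambs of 58×187 mm section, 2138 mm tall, with a clear opening 919 mm wide between their inner faces. A header 92 mm tall and 187 mm deep lies on top of the jambs and spans the full outside width.

B is a four-legged stool. The seat is a 341×294×32 mm slab whose top surface is at z = 412 mm; four square legs, each 46×46 mm in cross-section, run from the floor (z = 0) to the underside of the seat, each flush with a corner of the seat. Four stretchers, 46 mm wide and 30 mm tall, connect adjacent legs with their undersides at z = 192 mm, each running between the inner faces of the legs it joins and aligned with the legs' outer faces on the other axis.

The stool is on the floor beside the door frame on its +x side.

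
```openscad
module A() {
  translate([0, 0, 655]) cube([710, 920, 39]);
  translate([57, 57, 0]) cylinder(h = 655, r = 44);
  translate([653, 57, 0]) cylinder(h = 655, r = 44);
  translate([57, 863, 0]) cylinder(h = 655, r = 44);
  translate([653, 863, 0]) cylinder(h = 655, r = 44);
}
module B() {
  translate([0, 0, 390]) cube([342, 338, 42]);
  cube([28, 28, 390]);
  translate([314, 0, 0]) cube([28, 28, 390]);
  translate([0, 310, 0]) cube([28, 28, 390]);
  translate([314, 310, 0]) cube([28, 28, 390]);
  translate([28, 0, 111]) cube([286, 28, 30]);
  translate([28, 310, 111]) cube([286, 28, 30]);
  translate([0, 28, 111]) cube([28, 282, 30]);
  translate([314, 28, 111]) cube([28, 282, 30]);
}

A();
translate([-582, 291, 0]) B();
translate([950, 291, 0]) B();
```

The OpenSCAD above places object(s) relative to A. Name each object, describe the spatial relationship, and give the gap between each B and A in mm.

A is a table. B is a stool. Two stools sit around the table at the −x, +x sides. The gap between each stool and the table is 240 mm.

Each stool's nearest face is 240 mm from the table's bounding box.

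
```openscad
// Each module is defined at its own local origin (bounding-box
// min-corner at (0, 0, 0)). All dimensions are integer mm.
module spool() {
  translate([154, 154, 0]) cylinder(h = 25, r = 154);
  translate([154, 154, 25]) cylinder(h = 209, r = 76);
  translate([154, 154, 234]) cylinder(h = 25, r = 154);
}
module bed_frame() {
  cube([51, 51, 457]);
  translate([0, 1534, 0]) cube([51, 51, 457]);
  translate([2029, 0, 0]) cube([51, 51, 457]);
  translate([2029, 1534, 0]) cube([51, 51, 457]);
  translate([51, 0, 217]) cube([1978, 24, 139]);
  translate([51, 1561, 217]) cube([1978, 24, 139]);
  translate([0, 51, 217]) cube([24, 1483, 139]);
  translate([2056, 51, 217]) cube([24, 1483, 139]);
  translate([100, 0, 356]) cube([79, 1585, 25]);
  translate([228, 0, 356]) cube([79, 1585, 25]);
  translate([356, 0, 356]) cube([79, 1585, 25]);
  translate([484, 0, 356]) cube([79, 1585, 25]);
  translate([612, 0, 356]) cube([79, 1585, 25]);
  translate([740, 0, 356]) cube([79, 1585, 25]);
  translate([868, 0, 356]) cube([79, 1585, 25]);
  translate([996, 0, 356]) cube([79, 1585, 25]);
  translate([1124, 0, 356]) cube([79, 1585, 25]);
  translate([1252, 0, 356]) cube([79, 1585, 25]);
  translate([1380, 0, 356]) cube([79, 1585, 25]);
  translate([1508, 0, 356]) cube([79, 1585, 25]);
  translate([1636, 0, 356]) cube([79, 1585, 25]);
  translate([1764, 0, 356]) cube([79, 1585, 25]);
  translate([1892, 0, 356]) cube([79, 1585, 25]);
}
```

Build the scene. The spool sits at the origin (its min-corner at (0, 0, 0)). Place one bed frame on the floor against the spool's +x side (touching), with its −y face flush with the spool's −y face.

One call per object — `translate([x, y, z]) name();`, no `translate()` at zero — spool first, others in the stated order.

spool();
translate([308, 0, 0]) bed_frame();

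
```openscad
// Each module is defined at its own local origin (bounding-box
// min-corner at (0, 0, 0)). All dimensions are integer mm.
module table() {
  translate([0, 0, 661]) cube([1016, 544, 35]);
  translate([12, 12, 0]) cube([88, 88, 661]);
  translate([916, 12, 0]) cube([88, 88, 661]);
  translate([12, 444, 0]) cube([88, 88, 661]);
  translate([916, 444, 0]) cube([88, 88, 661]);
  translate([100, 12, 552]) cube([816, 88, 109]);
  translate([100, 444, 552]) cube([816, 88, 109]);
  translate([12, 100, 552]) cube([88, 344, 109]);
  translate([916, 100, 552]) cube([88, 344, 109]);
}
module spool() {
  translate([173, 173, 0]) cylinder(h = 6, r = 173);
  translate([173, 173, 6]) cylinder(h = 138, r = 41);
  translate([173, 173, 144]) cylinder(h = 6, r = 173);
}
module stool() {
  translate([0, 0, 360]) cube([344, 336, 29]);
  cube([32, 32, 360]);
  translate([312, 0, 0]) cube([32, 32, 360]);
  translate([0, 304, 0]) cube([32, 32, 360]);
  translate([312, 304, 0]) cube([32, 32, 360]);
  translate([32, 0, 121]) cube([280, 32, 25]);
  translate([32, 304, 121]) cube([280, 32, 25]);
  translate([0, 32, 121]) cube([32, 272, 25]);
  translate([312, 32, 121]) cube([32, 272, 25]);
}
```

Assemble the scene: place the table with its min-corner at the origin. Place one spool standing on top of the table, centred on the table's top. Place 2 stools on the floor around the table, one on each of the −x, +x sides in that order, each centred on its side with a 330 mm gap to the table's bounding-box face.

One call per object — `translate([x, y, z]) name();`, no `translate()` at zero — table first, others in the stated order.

table();
translate([335, 99, 696]) spool();
translate([-674, 104, 0]) stool();
translate([1346, 104, 0]) stool();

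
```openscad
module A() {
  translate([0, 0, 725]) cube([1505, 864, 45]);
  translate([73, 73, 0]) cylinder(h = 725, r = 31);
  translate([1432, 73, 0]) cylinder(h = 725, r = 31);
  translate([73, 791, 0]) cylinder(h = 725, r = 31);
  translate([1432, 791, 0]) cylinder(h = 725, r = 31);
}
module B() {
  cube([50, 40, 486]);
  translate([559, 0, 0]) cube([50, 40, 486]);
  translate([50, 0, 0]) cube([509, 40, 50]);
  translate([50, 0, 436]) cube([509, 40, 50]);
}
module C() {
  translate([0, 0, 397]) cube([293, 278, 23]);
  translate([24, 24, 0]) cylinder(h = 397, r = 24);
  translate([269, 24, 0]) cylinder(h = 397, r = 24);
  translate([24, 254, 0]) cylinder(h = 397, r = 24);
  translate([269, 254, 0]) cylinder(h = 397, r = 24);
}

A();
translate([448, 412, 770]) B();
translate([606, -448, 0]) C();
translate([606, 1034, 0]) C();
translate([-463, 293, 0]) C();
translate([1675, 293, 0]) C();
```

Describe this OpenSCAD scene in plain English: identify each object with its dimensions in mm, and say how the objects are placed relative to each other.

A is a table: top 1505 mm (x) × 864 mm (y), 45 mm thick, upper face at z = 770 mm, on four round legs of 62 mm diameter, each leg's bounding box inset 42 mm from the nearest pair of top edges, running from z = 0 to the bottom of the top.

B is a picture frame with a 509×386 mm rectangular opening (x by z) and a uniform 50 mm border on every side. Frame depth is 40 mm along y. It is built from two vertical stiles running the full outside height and two horizontal rails spanning the gap between the stiles.

C is a four-legged stool. The seat is 293×278 mm, 23 mm thick, top at z = 420 mm. It stands on four round legs, each 48 mm in diameter, from z = 0 to the seat underside, each leg's axis is inset half a diameter from the nearest pair of seat edges (so the leg's bounding box is flush with the corner).

The picture frame is on top of the table, centred. Four stools sit around the table at the −y, +y, −x, +x sides.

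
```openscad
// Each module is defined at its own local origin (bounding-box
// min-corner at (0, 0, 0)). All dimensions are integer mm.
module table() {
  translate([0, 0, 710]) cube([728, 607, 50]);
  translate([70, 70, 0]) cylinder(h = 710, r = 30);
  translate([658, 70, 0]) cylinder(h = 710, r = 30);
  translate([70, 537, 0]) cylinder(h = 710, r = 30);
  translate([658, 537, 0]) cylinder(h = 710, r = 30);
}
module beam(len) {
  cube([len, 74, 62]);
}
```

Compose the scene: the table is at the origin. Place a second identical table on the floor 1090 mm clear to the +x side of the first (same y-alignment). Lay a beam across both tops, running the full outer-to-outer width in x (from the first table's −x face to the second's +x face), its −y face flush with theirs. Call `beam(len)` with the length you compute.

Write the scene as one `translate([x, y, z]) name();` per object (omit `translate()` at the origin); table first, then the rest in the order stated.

table();
translate([1818, 0, 0]) table();
translate([0, 0, 760]) beam(2546);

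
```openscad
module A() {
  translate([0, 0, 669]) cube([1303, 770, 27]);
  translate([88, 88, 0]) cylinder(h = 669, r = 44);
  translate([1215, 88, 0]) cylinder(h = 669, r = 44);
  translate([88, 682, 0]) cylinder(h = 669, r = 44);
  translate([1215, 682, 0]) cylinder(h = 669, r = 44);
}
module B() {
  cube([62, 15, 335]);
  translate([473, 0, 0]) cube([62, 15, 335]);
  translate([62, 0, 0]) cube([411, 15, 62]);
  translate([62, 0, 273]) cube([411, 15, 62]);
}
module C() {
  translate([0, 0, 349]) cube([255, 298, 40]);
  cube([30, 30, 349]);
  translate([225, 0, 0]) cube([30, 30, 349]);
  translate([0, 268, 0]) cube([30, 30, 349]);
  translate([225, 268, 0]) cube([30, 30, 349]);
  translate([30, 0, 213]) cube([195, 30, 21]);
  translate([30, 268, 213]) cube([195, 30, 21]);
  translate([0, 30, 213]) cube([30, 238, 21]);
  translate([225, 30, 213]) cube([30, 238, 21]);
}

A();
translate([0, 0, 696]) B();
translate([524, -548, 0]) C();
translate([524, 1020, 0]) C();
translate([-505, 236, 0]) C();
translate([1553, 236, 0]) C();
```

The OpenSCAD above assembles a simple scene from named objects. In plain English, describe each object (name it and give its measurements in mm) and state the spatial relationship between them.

A is a table with a 1303×770 mm rectangular top, 27 mm thick, top surface at z = 696 mm, supported by four round legs of 88 mm diameter, each leg's bounding box inset 44 mm from the nearest pair of top edges, running from the floor.

B is a picture frame with a 411×211 mm rectangular opening (x by z) and a uniform 62 mm border on every side. Frame depth is 15 mm along y. It is built from two vertical stiles running the full outside height and two horizontal rails spanning the gap between the stiles.

C is a four-legged stool. The seat is a 255×298×40 mm slab whose top surface is at z = 389 mm; four square legs, each 30×30 mm in cross-section, run from the floor (z = 0) to the underside of the seat, each flush with a corner of the seat. Four stretchers, 30 mm wide and 21 mm tall, connect adjacent legs with their undersides at z = 213 mm, each running between the inner faces of the legs it joins and aligned with the legs' outer faces on the other axis.

The picture frame is on top of the table. Four stools sit around the table at the −y, +y, −x, +x sides.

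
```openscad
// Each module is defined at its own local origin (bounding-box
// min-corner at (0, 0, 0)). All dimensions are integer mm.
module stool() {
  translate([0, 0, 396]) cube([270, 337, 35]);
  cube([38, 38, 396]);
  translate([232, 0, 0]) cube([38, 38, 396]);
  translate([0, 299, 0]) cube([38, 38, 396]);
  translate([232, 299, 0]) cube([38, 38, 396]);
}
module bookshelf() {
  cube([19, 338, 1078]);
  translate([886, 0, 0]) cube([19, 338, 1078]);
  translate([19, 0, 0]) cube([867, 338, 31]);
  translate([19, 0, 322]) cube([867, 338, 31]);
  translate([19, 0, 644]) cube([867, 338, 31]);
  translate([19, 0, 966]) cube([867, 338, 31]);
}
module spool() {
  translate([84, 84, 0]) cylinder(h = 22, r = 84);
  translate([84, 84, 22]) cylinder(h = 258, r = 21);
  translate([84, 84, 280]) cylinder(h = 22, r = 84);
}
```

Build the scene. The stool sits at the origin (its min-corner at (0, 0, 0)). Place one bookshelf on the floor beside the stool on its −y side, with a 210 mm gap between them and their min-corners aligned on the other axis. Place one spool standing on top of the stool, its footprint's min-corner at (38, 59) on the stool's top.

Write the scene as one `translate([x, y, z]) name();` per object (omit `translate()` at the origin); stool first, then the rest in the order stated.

stool();
translate([0, -548, 0]) bookshelf();
translate([38, 59, 431]) spool();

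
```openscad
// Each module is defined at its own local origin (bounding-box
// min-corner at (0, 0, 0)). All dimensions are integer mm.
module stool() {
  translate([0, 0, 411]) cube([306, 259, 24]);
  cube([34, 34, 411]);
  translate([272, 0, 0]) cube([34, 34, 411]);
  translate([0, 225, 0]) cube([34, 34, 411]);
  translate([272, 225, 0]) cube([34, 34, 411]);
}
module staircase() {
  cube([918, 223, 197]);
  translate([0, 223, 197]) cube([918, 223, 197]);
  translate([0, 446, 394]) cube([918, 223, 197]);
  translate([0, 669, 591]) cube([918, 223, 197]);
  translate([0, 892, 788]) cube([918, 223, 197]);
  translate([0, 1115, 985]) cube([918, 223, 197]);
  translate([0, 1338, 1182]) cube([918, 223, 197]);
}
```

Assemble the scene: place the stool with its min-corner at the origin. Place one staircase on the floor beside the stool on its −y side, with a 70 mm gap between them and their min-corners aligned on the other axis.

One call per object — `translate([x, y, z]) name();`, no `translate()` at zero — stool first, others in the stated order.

stool();
translate([0, -1631, 0]) staircase();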